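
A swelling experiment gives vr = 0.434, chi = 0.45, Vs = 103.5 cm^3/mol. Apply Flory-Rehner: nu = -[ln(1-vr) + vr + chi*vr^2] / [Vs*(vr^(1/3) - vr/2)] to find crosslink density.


ln(1 - vr) = ln(1 - 0.434) = -0.5692
Numerator = -((-0.5692) + 0.434 + 0.45 * 0.434^2) = 0.0504
Denominator = 103.5 * (0.434^(1/3) - 0.434/2) = 55.9022
nu = 0.0504 / 55.9022 = 9.0159e-04 mol/cm^3

9.0159e-04 mol/cm^3


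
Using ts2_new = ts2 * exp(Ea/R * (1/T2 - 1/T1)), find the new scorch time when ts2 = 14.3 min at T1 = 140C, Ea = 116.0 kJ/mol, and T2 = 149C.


Convert temperatures: T1 = 140 + 273.15 = 413.15 K, T2 = 149 + 273.15 = 422.15 K
ts2_new = 14.3 * exp(116000 / 8.314 * (1/422.15 - 1/413.15))
1/T2 - 1/T1 = -5.1602e-05
ts2_new = 6.96 min

6.96 min


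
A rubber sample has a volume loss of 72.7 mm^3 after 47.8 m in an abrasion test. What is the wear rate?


Rate = volume_loss / distance
= 72.7 / 47.8
= 1.521 mm^3/m

1.521 mm^3/m


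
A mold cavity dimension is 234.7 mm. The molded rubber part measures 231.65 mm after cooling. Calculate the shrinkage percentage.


Shrinkage = (mold - part) / mold * 100
= (234.7 - 231.65) / 234.7 * 100
= 3.05 / 234.7 * 100
= 1.3%

1.3%


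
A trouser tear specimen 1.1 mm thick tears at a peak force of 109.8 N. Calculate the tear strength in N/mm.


Tear strength = force / thickness
= 109.8 / 1.1
= 99.82 N/mm

99.82 N/mm


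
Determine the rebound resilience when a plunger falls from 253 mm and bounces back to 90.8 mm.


Resilience = h_rebound / h_drop * 100
= 90.8 / 253 * 100
= 35.9%

35.9%


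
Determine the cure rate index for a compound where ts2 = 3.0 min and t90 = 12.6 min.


CRI = 100 / (t90 - ts2)
= 100 / (12.6 - 3.0)
= 100 / 9.6
= 10.42 min^-1

10.42 min^-1


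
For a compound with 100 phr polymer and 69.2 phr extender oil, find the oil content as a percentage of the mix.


Oil % = oil / (100 + oil) * 100
= 69.2 / (100 + 69.2) * 100
= 69.2 / 169.2 * 100
= 40.9%

40.9%


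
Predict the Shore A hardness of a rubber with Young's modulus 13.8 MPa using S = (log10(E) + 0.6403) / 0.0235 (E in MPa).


log10(E) = 0.0235*S - 0.6403  =>  S = (log10(E) + 0.6403) / 0.0235
log10(13.8) = 1.139879
S = (1.139879 + 0.6403) / 0.0235 = 1.780179 / 0.0235
S = 75.8

Shore A = 75.8


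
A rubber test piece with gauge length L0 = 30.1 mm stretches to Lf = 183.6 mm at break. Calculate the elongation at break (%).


Elongation = (Lf - L0) / L0 * 100
= (183.6 - 30.1) / 30.1 * 100
= 153.5 / 30.1 * 100
= 510.0%

510.0%


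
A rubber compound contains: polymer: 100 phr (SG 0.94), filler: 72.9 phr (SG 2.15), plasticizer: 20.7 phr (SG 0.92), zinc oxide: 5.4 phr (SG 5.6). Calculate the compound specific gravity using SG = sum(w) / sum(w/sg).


Sum of weights = 199.0
Volume contributions:
  polymer: 100/0.94 = 106.3830
  filler: 72.9/2.15 = 33.9070
  plasticizer: 20.7/0.92 = 22.5000
  zinc oxide: 5.4/5.6 = 0.9643
Sum of volumes = 163.7542
SG = 199.0 / 163.7542 = 1.215

SG = 1.215


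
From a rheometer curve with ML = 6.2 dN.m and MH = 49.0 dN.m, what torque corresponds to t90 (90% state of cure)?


M90 = ML + 0.9 * (MH - ML)
M90 = 6.2 + 0.9 * (49.0 - 6.2)
M90 = 6.2 + 0.9 * 42.8
M90 = 44.72 dN.m

44.72 dN.m


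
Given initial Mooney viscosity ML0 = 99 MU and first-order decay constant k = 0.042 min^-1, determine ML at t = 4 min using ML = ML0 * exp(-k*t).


ML = ML0 * exp(-k * t)
ML = 99 * exp(-0.042 * 4)
ML = 99 * 0.8454
ML = 83.69 MU

83.69 MU


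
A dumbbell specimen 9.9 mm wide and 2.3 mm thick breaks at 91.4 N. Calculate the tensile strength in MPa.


Area = width * thickness = 9.9 * 2.3 = 22.77 mm^2
TS = force / area = 91.4 / 22.77 = 4.01 MPa

4.01 MPa


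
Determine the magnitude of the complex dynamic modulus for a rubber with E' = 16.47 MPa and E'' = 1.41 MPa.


|E*| = sqrt(E'^2 + E''^2)
= sqrt(16.47^2 + 1.41^2)
= sqrt(271.2609 + 1.9881)
= 16.53 MPa

16.53 MPa


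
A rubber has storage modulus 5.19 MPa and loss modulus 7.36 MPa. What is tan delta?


tan delta = E'' / E'
= 7.36 / 5.19
= 1.4181

tan delta = 1.4181


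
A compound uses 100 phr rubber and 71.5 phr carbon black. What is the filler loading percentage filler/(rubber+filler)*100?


Filler % = filler / (rubber + filler) * 100
= 71.5 / (100 + 71.5) * 100
= 71.5 / 171.5 * 100
= 41.69%

41.69%


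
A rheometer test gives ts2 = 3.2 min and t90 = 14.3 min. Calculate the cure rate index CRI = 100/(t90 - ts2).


CRI = 100 / (t90 - ts2)
= 100 / (14.3 - 3.2)
= 100 / 11.1
= 9.01 min^-1

9.01 min^-1


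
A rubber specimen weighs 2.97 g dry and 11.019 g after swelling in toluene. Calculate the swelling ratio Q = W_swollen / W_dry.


Q = W_swollen / W_dry
Q = 11.019 / 2.97
Q = 3.71

Q = 3.71


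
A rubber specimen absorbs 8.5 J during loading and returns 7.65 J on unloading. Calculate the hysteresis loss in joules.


Hysteresis loss = loading - unloading
= 8.5 - 7.65
= 0.85 J

0.85 J


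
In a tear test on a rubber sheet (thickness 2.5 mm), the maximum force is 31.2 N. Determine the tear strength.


Tear strength = force / thickness
= 31.2 / 2.5
= 12.48 N/mm

12.48 N/mm


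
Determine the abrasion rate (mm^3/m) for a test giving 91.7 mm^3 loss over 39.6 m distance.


Rate = volume_loss / distance
= 91.7 / 39.6
= 2.316 mm^3/m

2.316 mm^3/m


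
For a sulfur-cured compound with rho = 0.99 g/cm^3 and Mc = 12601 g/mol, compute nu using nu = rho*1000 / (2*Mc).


nu = rho * 1000 / (2 * Mc)
nu = 0.99 * 1000 / (2 * 12601)
nu = 990.0 / 25202
nu = 0.0393 mol/L

0.0393 mol/L


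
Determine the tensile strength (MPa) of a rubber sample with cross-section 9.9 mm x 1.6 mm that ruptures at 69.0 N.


Area = width * thickness = 9.9 * 1.6 = 15.84 mm^2
TS = force / area = 69.0 / 15.84 = 4.36 MPa

4.36 MPa


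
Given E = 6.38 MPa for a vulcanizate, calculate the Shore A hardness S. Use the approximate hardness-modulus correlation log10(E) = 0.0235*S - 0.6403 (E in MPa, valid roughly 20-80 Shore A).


log10(E) = 0.0235*S - 0.6403  =>  S = (log10(E) + 0.6403) / 0.0235
log10(6.38) = 0.804821
S = (0.804821 + 0.6403) / 0.0235 = 1.445121 / 0.0235
S = 61.5

Shore A = 61.5


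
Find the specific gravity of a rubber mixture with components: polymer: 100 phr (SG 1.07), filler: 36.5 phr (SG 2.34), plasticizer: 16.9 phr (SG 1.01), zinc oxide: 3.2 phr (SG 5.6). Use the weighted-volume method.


Sum of weights = 156.6
Volume contributions:
  polymer: 100/1.07 = 93.4579
  filler: 36.5/2.34 = 15.5983
  plasticizer: 16.9/1.01 = 16.7327
  zinc oxide: 3.2/5.6 = 0.5714
Sum of volumes = 126.3603
SG = 156.6 / 126.3603 = 1.239

SG = 1.239


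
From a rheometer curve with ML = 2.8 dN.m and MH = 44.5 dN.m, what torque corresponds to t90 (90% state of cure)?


M90 = ML + 0.9 * (MH - ML)
M90 = 2.8 + 0.9 * (44.5 - 2.8)
M90 = 2.8 + 0.9 * 41.7
M90 = 40.33 dN.m

40.33 dN.m


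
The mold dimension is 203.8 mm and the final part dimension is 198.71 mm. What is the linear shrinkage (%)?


Shrinkage = (mold - part) / mold * 100
= (203.8 - 198.71) / 203.8 * 100
= 5.09 / 203.8 * 100
= 2.5%

2.5%


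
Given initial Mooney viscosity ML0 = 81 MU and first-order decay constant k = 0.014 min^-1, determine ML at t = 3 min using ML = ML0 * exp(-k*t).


ML = ML0 * exp(-k * t)
ML = 81 * exp(-0.014 * 3)
ML = 81 * 0.9589
ML = 77.67 MU

77.67 MU


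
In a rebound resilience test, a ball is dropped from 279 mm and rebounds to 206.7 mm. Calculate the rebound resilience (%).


Resilience = h_rebound / h_drop * 100
= 206.7 / 279 * 100
= 74.1%

74.1%


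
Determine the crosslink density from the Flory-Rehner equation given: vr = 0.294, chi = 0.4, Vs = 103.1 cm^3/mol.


ln(1 - vr) = ln(1 - 0.294) = -0.3481
Numerator = -((-0.3481) + 0.294 + 0.4 * 0.294^2) = 0.0196
Denominator = 103.1 * (0.294^(1/3) - 0.294/2) = 53.3996
nu = 0.0196 / 53.3996 = 3.6640e-04 mol/cm^3

3.6640e-04 mol/cm^3


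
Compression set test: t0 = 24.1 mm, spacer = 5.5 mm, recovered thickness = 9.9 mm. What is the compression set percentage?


CS = (t0 - recovered) / (t0 - ts) * 100
= (24.1 - 9.9) / (24.1 - 5.5) * 100
= 14.2 / 18.6 * 100
= 76.3%

76.3%


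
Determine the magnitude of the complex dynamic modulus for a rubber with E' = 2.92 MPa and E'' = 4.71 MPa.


|E*| = sqrt(E'^2 + E''^2)
= sqrt(2.92^2 + 4.71^2)
= sqrt(8.5264 + 22.1841)
= 5.542 MPa

5.542 MPa


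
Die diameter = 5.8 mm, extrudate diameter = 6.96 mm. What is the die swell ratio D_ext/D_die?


Die swell ratio = D_extrudate / D_die
= 6.96 / 5.8
= 1.2

Die swell = 1.2


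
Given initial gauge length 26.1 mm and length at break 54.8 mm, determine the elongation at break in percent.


Elongation = (Lf - L0) / L0 * 100
= (54.8 - 26.1) / 26.1 * 100
= 28.7 / 26.1 * 100
= 110.0%

110.0%


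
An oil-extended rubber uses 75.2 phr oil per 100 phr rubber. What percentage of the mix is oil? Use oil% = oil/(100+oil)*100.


Oil % = oil / (100 + oil) * 100
= 75.2 / (100 + 75.2) * 100
= 75.2 / 175.2 * 100
= 42.92%

42.92%


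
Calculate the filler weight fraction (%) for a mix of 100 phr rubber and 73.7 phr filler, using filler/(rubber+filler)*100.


Filler % = filler / (rubber + filler) * 100
= 73.7 / (100 + 73.7) * 100
= 73.7 / 173.7 * 100
= 42.43%

42.43%


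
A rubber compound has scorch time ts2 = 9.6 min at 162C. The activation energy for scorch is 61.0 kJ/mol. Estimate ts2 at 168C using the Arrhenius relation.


Convert temperatures: T1 = 162 + 273.15 = 435.15 K, T2 = 168 + 273.15 = 441.15 K
ts2_new = 9.6 * exp(61000 / 8.314 * (1/441.15 - 1/435.15))
1/T2 - 1/T1 = -3.1255e-05
ts2_new = 7.63 min

7.63 min


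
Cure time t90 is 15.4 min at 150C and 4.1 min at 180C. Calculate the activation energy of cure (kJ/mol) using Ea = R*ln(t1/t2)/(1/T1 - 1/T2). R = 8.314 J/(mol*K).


T1 = 423.15 K, T2 = 453.15 K
1/T1 - 1/T2 = 1.5645e-04
ln(t1/t2) = ln(15.4/4.1) = 1.3234
Ea = 8.314 * 1.3234 / 1.5645e-04 = 70325.0157 J/mol
Ea = 70.33 kJ/mol

70.33 kJ/mol


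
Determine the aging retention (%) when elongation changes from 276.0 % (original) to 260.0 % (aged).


Retention = aged / original * 100
= 260.0 / 276.0 * 100
= 94.2%

94.2%


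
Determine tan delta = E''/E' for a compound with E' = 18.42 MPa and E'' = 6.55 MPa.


tan delta = E'' / E'
= 6.55 / 18.42
= 0.3556

tan delta = 0.3556


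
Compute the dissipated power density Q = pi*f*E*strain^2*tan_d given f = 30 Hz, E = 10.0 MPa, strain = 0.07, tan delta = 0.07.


Q = pi * f * E * strain^2 * tan_d
= pi * 30 * 10.0 * 0.07^2 * 0.07
= pi * 30 * 10.0 * 0.0049 * 0.07
= 0.3233

Q = 0.3233


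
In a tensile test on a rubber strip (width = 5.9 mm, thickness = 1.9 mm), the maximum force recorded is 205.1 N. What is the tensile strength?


Area = width * thickness = 5.9 * 1.9 = 11.21 mm^2
TS = force / area = 205.1 / 11.21 = 18.3 MPa

18.3 MPa


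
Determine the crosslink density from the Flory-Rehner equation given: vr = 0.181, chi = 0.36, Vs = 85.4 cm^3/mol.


ln(1 - vr) = ln(1 - 0.181) = -0.1997
Numerator = -((-0.1997) + 0.181 + 0.36 * 0.181^2) = 0.0069
Denominator = 85.4 * (0.181^(1/3) - 0.181/2) = 40.5791
nu = 0.0069 / 40.5791 = 1.6948e-04 mol/cm^3

1.6948e-04 mol/cm^3


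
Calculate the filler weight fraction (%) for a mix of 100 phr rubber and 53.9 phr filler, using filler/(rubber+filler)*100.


Filler % = filler / (rubber + filler) * 100
= 53.9 / (100 + 53.9) * 100
= 53.9 / 153.9 * 100
= 35.02%

35.02%


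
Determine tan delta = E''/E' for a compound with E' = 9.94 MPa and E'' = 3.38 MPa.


tan delta = E'' / E'
= 3.38 / 9.94
= 0.34

tan delta = 0.34


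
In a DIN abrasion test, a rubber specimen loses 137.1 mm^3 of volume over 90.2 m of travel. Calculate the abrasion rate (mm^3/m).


Rate = volume_loss / distance
= 137.1 / 90.2
= 1.52 mm^3/m

1.52 mm^3/m


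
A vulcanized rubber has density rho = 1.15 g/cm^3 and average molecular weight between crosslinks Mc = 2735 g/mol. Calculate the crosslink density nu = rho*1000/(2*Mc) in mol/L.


nu = rho * 1000 / (2 * Mc)
nu = 1.15 * 1000 / (2 * 2735)
nu = 1150.0 / 5470
nu = 0.2102 mol/L

0.2102 mol/L


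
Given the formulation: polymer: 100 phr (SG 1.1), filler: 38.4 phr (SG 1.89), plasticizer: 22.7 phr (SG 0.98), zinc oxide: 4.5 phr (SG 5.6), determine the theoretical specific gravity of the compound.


Sum of weights = 165.6
Volume contributions:
  polymer: 100/1.1 = 90.9091
  filler: 38.4/1.89 = 20.3175
  plasticizer: 22.7/0.98 = 23.1633
  zinc oxide: 4.5/5.6 = 0.8036
Sum of volumes = 135.1934
SG = 165.6 / 135.1934 = 1.225

SG = 1.225


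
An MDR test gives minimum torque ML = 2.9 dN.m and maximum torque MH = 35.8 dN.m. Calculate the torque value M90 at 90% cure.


M90 = ML + 0.9 * (MH - ML)
M90 = 2.9 + 0.9 * (35.8 - 2.9)
M90 = 2.9 + 0.9 * 32.9
M90 = 32.51 dN.m

32.51 dN.m


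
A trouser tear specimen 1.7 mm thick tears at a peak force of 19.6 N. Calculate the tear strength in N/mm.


Tear strength = force / thickness
= 19.6 / 1.7
= 11.53 N/mm

11.53 N/mm


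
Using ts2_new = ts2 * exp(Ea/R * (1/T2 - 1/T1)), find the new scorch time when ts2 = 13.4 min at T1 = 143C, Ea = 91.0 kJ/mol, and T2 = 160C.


Convert temperatures: T1 = 143 + 273.15 = 416.15 K, T2 = 160 + 273.15 = 433.15 K
ts2_new = 13.4 * exp(91000 / 8.314 * (1/433.15 - 1/416.15))
1/T2 - 1/T1 = -9.4311e-05
ts2_new = 4.77 min

4.77 min


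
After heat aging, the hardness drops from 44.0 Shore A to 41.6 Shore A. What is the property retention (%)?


Retention = aged / original * 100
= 41.6 / 44.0 * 100
= 94.5%

94.5%


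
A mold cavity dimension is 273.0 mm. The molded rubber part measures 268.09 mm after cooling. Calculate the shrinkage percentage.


Shrinkage = (mold - part) / mold * 100
= (273.0 - 268.09) / 273.0 * 100
= 4.91 / 273.0 * 100
= 1.8%

1.8%


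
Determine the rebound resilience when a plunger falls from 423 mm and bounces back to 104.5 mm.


Resilience = h_rebound / h_drop * 100
= 104.5 / 423 * 100
= 24.7%

24.7%


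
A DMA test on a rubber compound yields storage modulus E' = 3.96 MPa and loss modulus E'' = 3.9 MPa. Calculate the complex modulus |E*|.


|E*| = sqrt(E'^2 + E''^2)
= sqrt(3.96^2 + 3.9^2)
= sqrt(15.6816 + 15.2100)
= 5.558 MPa

5.558 MPa


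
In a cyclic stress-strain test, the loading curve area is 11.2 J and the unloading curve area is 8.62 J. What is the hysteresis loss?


Hysteresis loss = loading - unloading
= 11.2 - 8.62
= 2.58 J

2.58 J


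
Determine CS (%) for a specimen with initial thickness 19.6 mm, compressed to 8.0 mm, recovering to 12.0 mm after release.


CS = (t0 - recovered) / (t0 - ts) * 100
= (19.6 - 12.0) / (19.6 - 8.0) * 100
= 7.6 / 11.6 * 100
= 65.5%

65.5%


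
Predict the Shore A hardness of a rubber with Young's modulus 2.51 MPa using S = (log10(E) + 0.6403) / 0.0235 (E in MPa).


log10(E) = 0.0235*S - 0.6403  =>  S = (log10(E) + 0.6403) / 0.0235
log10(2.51) = 0.399674
S = (0.399674 + 0.6403) / 0.0235 = 1.039974 / 0.0235
S = 44.3

Shore A = 44.3


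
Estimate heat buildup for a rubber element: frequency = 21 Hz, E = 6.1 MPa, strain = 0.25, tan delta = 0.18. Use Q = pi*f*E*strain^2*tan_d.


Q = pi * f * E * strain^2 * tan_d
= pi * 21 * 6.1 * 0.25^2 * 0.18
= pi * 21 * 6.1 * 0.0625 * 0.18
= 4.5274

Q = 4.5274


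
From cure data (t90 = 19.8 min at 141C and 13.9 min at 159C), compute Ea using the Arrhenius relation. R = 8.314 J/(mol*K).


T1 = 414.15 K, T2 = 432.15 K
1/T1 - 1/T2 = 1.0057e-04
ln(t1/t2) = ln(19.8/13.9) = 0.3538
Ea = 8.314 * 0.3538 / 1.0057e-04 = 29246.8470 J/mol
Ea = 29.25 kJ/mol

29.25 kJ/mol


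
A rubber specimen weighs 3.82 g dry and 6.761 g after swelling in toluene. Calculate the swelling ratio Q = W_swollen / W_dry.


Q = W_swollen / W_dry
Q = 6.761 / 3.82
Q = 1.77

Q = 1.77


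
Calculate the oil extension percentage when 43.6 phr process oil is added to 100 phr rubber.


Oil % = oil / (100 + oil) * 100
= 43.6 / (100 + 43.6) * 100
= 43.6 / 143.6 * 100
= 30.36%

30.36%


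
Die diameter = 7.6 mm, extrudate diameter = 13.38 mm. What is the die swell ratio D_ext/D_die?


Die swell ratio = D_extrudate / D_die
= 13.38 / 7.6
= 1.761

Die swell = 1.761


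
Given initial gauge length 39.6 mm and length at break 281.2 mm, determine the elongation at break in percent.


Elongation = (Lf - L0) / L0 * 100
= (281.2 - 39.6) / 39.6 * 100
= 241.6 / 39.6 * 100
= 610.1%

610.1%


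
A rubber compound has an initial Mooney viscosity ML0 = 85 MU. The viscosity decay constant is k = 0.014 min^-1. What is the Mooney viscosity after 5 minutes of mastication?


ML = ML0 * exp(-k * t)
ML = 85 * exp(-0.014 * 5)
ML = 85 * 0.9324
ML = 79.25 MU

79.25 MU


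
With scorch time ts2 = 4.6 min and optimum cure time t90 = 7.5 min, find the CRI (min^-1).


CRI = 100 / (t90 - ts2)
= 100 / (7.5 - 4.6)
= 100 / 2.9
= 34.48 min^-1

34.48 min^-1


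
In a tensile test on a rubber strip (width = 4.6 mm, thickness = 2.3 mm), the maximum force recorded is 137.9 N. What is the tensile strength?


Area = width * thickness = 4.6 * 2.3 = 10.58 mm^2
TS = force / area = 137.9 / 10.58 = 13.03 MPa

13.03 MPa


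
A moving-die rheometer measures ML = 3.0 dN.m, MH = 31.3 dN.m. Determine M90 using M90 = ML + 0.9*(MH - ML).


M90 = ML + 0.9 * (MH - ML)
M90 = 3.0 + 0.9 * (31.3 - 3.0)
M90 = 3.0 + 0.9 * 28.3
M90 = 28.47 dN.m

28.47 dN.m


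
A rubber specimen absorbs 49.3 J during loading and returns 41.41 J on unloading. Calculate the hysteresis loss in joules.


Hysteresis loss = loading - unloading
= 49.3 - 41.41
= 7.89 J

7.89 J


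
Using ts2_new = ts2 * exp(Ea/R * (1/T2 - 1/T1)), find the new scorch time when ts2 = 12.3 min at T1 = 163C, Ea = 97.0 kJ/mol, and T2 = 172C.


Convert temperatures: T1 = 163 + 273.15 = 436.15 K, T2 = 172 + 273.15 = 445.15 K
ts2_new = 12.3 * exp(97000 / 8.314 * (1/445.15 - 1/436.15))
1/T2 - 1/T1 = -4.6355e-05
ts2_new = 7.16 min

7.16 min


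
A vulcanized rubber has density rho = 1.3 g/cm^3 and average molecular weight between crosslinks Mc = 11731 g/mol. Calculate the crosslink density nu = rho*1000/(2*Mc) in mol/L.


nu = rho * 1000 / (2 * Mc)
nu = 1.3 * 1000 / (2 * 11731)
nu = 1300.0 / 23462
nu = 0.0554 mol/L

0.0554 mol/L


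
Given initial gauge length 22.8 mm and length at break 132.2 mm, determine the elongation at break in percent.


Elongation = (Lf - L0) / L0 * 100
= (132.2 - 22.8) / 22.8 * 100
= 109.4 / 22.8 * 100
= 479.8%

479.8%


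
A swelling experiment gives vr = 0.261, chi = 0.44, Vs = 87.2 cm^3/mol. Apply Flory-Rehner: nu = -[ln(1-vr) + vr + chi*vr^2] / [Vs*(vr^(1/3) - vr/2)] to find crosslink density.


ln(1 - vr) = ln(1 - 0.261) = -0.3025
Numerator = -((-0.3025) + 0.261 + 0.44 * 0.261^2) = 0.0115
Denominator = 87.2 * (0.261^(1/3) - 0.261/2) = 44.3471
nu = 0.0115 / 44.3471 = 2.5896e-04 mol/cm^3

2.5896e-04 mol/cm^3


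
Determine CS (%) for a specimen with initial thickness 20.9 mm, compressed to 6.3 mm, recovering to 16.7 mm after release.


CS = (t0 - recovered) / (t0 - ts) * 100
= (20.9 - 16.7) / (20.9 - 6.3) * 100
= 4.2 / 14.6 * 100
= 28.8%

28.8%


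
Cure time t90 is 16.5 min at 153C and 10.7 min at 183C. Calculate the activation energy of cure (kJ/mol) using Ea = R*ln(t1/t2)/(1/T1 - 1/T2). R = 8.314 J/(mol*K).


T1 = 426.15 K, T2 = 456.15 K
1/T1 - 1/T2 = 1.5433e-04
ln(t1/t2) = ln(16.5/10.7) = 0.4331
Ea = 8.314 * 0.4331 / 1.5433e-04 = 23332.6360 J/mol
Ea = 23.33 kJ/mol

23.33 kJ/mol


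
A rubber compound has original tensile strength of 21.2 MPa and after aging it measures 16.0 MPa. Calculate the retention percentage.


Retention = aged / original * 100
= 16.0 / 21.2 * 100
= 75.5%

75.5%


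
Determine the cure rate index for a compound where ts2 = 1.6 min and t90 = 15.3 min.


CRI = 100 / (t90 - ts2)
= 100 / (15.3 - 1.6)
= 100 / 13.7
= 7.3 min^-1

7.3 min^-1


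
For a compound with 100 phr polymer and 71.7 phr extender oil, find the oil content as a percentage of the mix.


Oil % = oil / (100 + oil) * 100
= 71.7 / (100 + 71.7) * 100
= 71.7 / 171.7 * 100
= 41.76%

41.76%


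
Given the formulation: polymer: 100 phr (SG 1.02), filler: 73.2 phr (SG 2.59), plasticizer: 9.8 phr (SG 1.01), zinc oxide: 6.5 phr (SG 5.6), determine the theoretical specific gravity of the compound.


Sum of weights = 189.5
Volume contributions:
  polymer: 100/1.02 = 98.0392
  filler: 73.2/2.59 = 28.2625
  plasticizer: 9.8/1.01 = 9.7030
  zinc oxide: 6.5/5.6 = 1.1607
Sum of volumes = 137.1654
SG = 189.5 / 137.1654 = 1.382

SG = 1.382


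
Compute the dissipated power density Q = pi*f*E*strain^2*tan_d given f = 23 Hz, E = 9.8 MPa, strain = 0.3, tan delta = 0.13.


Q = pi * f * E * strain^2 * tan_d
= pi * 23 * 9.8 * 0.3^2 * 0.13
= pi * 23 * 9.8 * 0.0900 * 0.13
= 8.2849

Q = 8.2849


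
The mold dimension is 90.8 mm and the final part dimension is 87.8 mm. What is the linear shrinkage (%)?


Shrinkage = (mold - part) / mold * 100
= (90.8 - 87.8) / 90.8 * 100
= 3.0 / 90.8 * 100
= 3.3%

3.3%


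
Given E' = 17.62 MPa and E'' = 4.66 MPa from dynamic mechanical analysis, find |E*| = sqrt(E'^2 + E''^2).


|E*| = sqrt(E'^2 + E''^2)
= sqrt(17.62^2 + 4.66^2)
= sqrt(310.4644 + 21.7156)
= 18.226 MPa

18.226 MPa


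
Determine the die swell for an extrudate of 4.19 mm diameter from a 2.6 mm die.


Die swell ratio = D_extrudate / D_die
= 4.19 / 2.6
= 1.612

Die swell = 1.612


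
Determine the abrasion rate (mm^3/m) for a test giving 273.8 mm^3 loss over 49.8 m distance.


Rate = volume_loss / distance
= 273.8 / 49.8
= 5.498 mm^3/m

5.498 mm^3/m


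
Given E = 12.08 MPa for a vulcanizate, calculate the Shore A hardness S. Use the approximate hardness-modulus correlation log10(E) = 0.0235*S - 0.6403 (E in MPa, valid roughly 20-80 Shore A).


log10(E) = 0.0235*S - 0.6403  =>  S = (log10(E) + 0.6403) / 0.0235
log10(12.08) = 1.082067
S = (1.082067 + 0.6403) / 0.0235 = 1.722367 / 0.0235
S = 73.3

Shore A = 73.3


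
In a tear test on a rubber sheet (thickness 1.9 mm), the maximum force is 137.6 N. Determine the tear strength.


Tear strength = force / thickness
= 137.6 / 1.9
= 72.42 N/mm

72.42 N/mm


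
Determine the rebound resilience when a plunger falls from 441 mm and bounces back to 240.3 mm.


Resilience = h_rebound / h_drop * 100
= 240.3 / 441 * 100
= 54.5%

54.5%


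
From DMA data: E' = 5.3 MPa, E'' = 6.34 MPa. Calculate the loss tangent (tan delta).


tan delta = E'' / E'
= 6.34 / 5.3
= 1.1962

tan delta = 1.1962


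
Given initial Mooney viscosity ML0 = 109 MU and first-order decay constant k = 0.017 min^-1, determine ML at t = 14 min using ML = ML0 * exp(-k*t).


ML = ML0 * exp(-k * t)
ML = 109 * exp(-0.017 * 14)
ML = 109 * 0.7882
ML = 85.91 MU

85.91 MU


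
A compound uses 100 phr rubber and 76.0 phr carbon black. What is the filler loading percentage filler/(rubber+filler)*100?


Filler % = filler / (rubber + filler) * 100
= 76.0 / (100 + 76.0) * 100
= 76.0 / 176.0 * 100
= 43.18%

43.18%


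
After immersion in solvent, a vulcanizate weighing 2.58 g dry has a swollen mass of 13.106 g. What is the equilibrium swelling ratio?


Q = W_swollen / W_dry
Q = 13.106 / 2.58
Q = 5.08

Q = 5.08


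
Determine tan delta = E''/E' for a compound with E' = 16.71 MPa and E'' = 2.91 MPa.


tan delta = E'' / E'
= 2.91 / 16.71
= 0.1741

tan delta = 0.1741


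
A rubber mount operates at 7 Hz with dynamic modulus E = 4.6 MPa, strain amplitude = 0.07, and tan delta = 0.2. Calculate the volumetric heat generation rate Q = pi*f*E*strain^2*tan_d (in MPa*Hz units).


Q = pi * f * E * strain^2 * tan_d
= pi * 7 * 4.6 * 0.07^2 * 0.2
= pi * 7 * 4.6 * 0.0049 * 0.2
= 0.0991

Q = 0.0991


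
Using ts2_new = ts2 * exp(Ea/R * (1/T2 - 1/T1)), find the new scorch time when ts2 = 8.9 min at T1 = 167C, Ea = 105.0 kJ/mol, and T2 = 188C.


Convert temperatures: T1 = 167 + 273.15 = 440.15 K, T2 = 188 + 273.15 = 461.15 K
ts2_new = 8.9 * exp(105000 / 8.314 * (1/461.15 - 1/440.15))
1/T2 - 1/T1 = -1.0346e-04
ts2_new = 2.41 min

2.41 min


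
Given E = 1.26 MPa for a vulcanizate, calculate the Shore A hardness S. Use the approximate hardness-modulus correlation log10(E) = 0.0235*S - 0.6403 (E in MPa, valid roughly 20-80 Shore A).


log10(E) = 0.0235*S - 0.6403  =>  S = (log10(E) + 0.6403) / 0.0235
log10(1.26) = 0.100371
S = (0.100371 + 0.6403) / 0.0235 = 0.740671 / 0.0235
S = 31.5

Shore A = 31.5


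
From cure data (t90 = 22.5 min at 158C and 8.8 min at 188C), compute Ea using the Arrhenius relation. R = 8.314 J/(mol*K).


T1 = 431.15 K, T2 = 461.15 K
1/T1 - 1/T2 = 1.5089e-04
ln(t1/t2) = ln(22.5/8.8) = 0.9388
Ea = 8.314 * 0.9388 / 1.5089e-04 = 51726.7991 J/mol
Ea = 51.73 kJ/mol

51.73 kJ/mol


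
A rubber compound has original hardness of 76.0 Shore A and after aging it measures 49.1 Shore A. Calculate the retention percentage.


Retention = aged / original * 100
= 49.1 / 76.0 * 100
= 64.6%

64.6%


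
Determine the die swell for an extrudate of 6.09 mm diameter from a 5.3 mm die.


Die swell ratio = D_extrudate / D_die
= 6.09 / 5.3
= 1.149

Die swell = 1.149


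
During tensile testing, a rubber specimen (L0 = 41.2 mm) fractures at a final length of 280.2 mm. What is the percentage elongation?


Elongation = (Lf - L0) / L0 * 100
= (280.2 - 41.2) / 41.2 * 100
= 239.0 / 41.2 * 100
= 580.1%

580.1%


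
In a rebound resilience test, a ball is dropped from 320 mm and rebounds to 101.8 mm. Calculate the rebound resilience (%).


Resilience = h_rebound / h_drop * 100
= 101.8 / 320 * 100
= 31.8%

31.8%


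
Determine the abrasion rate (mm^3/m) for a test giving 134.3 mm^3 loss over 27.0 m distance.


Rate = volume_loss / distance
= 134.3 / 27.0
= 4.974 mm^3/m

4.974 mm^3/m


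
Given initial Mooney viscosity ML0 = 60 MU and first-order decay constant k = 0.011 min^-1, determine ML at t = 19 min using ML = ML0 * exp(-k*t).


ML = ML0 * exp(-k * t)
ML = 60 * exp(-0.011 * 19)
ML = 60 * 0.8114
ML = 48.68 MU

48.68 MU


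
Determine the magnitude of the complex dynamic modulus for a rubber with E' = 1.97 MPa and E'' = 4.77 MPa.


|E*| = sqrt(E'^2 + E''^2)
= sqrt(1.97^2 + 4.77^2)
= sqrt(3.8809 + 22.7529)
= 5.161 MPa

5.161 MPa


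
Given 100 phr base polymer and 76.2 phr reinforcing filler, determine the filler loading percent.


Filler % = filler / (rubber + filler) * 100
= 76.2 / (100 + 76.2) * 100
= 76.2 / 176.2 * 100
= 43.25%

43.25%


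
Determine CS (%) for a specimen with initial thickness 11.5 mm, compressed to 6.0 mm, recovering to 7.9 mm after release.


CS = (t0 - recovered) / (t0 - ts) * 100
= (11.5 - 7.9) / (11.5 - 6.0) * 100
= 3.6 / 5.5 * 100
= 65.5%

65.5%


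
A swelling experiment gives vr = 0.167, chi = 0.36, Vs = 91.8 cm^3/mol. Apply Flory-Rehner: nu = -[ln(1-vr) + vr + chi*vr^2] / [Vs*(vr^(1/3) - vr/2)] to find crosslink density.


ln(1 - vr) = ln(1 - 0.167) = -0.1827
Numerator = -((-0.1827) + 0.167 + 0.36 * 0.167^2) = 0.0057
Denominator = 91.8 * (0.167^(1/3) - 0.167/2) = 42.8878
nu = 0.0057 / 42.8878 = 1.3248e-04 mol/cm^3

1.3248e-04 mol/cm^3


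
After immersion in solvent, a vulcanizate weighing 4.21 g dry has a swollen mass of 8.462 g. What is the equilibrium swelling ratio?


Q = W_swollen / W_dry
Q = 8.462 / 4.21
Q = 2.01

Q = 2.01


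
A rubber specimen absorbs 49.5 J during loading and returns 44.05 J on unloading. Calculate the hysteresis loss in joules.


Hysteresis loss = loading - unloading
= 49.5 - 44.05
= 5.45 J

5.45 J


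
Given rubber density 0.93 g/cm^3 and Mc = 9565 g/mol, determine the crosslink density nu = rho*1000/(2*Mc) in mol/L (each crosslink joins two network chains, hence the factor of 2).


nu = rho * 1000 / (2 * Mc)
nu = 0.93 * 1000 / (2 * 9565)
nu = 930.0 / 19130
nu = 0.0486 mol/L

0.0486 mol/L


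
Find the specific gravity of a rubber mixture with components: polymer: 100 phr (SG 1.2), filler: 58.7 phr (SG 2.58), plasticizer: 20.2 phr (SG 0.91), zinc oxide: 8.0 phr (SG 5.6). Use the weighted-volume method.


Sum of weights = 186.9
Volume contributions:
  polymer: 100/1.2 = 83.3333
  filler: 58.7/2.58 = 22.7519
  plasticizer: 20.2/0.91 = 22.1978
  zinc oxide: 8.0/5.6 = 1.4286
Sum of volumes = 129.7116
SG = 186.9 / 129.7116 = 1.441

SG = 1.441


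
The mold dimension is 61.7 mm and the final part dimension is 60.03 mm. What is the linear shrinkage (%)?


Shrinkage = (mold - part) / mold * 100
= (61.7 - 60.03) / 61.7 * 100
= 1.67 / 61.7 * 100
= 2.71%

2.71%


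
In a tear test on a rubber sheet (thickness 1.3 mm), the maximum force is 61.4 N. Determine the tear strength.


Tear strength = force / thickness
= 61.4 / 1.3
= 47.23 N/mm

47.23 N/mm


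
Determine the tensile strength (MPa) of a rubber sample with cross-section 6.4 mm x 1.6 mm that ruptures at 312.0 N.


Area = width * thickness = 6.4 * 1.6 = 10.24 mm^2
TS = force / area = 312.0 / 10.24 = 30.47 MPa

30.47 MPa


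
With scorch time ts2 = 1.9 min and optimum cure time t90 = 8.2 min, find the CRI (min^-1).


CRI = 100 / (t90 - ts2)
= 100 / (8.2 - 1.9)
= 100 / 6.3
= 15.87 min^-1

15.87 min^-1


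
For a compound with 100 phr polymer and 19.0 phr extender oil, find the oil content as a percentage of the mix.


Oil % = oil / (100 + oil) * 100
= 19.0 / (100 + 19.0) * 100
= 19.0 / 119.0 * 100
= 15.97%

15.97%


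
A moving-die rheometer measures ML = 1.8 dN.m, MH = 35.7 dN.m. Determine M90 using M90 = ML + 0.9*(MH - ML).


M90 = ML + 0.9 * (MH - ML)
M90 = 1.8 + 0.9 * (35.7 - 1.8)
M90 = 1.8 + 0.9 * 33.9
M90 = 32.31 dN.m

32.31 dN.m


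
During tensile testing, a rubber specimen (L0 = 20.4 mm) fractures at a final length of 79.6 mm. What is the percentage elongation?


Elongation = (Lf - L0) / L0 * 100
= (79.6 - 20.4) / 20.4 * 100
= 59.2 / 20.4 * 100
= 290.2%

290.2%


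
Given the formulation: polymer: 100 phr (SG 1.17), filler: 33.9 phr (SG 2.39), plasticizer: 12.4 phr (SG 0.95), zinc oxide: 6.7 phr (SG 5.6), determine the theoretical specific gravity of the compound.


Sum of weights = 153.0
Volume contributions:
  polymer: 100/1.17 = 85.4701
  filler: 33.9/2.39 = 14.1841
  plasticizer: 12.4/0.95 = 13.0526
  zinc oxide: 6.7/5.6 = 1.1964
Sum of volumes = 113.9032
SG = 153.0 / 113.9032 = 1.343

SG = 1.343


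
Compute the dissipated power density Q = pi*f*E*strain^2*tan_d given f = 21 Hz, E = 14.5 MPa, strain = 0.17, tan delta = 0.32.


Q = pi * f * E * strain^2 * tan_d
= pi * 21 * 14.5 * 0.17^2 * 0.32
= pi * 21 * 14.5 * 0.0289 * 0.32
= 8.8468

Q = 8.8468


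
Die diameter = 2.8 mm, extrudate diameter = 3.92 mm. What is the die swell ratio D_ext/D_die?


Die swell ratio = D_extrudate / D_die
= 3.92 / 2.8
= 1.4

Die swell = 1.4


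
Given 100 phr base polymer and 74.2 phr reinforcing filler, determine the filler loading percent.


Filler % = filler / (rubber + filler) * 100
= 74.2 / (100 + 74.2) * 100
= 74.2 / 174.2 * 100
= 42.59%

42.59%


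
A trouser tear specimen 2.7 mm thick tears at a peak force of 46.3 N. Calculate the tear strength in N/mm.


Tear strength = force / thickness
= 46.3 / 2.7
= 17.15 N/mm

17.15 N/mm


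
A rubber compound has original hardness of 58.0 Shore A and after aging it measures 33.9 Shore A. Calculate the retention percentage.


Retention = aged / original * 100
= 33.9 / 58.0 * 100
= 58.4%

58.4%


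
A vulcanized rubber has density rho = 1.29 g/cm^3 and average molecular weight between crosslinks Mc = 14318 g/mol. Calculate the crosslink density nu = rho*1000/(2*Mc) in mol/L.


nu = rho * 1000 / (2 * Mc)
nu = 1.29 * 1000 / (2 * 14318)
nu = 1290.0 / 28636
nu = 0.0450 mol/L

0.0450 mol/L


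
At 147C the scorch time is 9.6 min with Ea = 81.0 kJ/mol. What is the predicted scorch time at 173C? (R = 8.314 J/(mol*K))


Convert temperatures: T1 = 147 + 273.15 = 420.15 K, T2 = 173 + 273.15 = 446.15 K
ts2_new = 9.6 * exp(81000 / 8.314 * (1/446.15 - 1/420.15))
1/T2 - 1/T1 = -1.3870e-04
ts2_new = 2.49 min

2.49 min


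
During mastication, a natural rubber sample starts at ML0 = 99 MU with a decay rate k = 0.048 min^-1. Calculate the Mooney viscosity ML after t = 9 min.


ML = ML0 * exp(-k * t)
ML = 99 * exp(-0.048 * 9)
ML = 99 * 0.6492
ML = 64.27 MU

64.27 MU


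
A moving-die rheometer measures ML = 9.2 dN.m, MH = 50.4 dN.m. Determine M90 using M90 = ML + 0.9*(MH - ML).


M90 = ML + 0.9 * (MH - ML)
M90 = 9.2 + 0.9 * (50.4 - 9.2)
M90 = 9.2 + 0.9 * 41.2
M90 = 46.28 dN.m

46.28 dN.m


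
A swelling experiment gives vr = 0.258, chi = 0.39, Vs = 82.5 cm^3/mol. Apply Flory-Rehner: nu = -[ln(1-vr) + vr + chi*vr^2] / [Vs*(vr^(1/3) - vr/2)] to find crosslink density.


ln(1 - vr) = ln(1 - 0.258) = -0.2984
Numerator = -((-0.2984) + 0.258 + 0.39 * 0.258^2) = 0.0144
Denominator = 82.5 * (0.258^(1/3) - 0.258/2) = 41.8778
nu = 0.0144 / 41.8778 = 3.4496e-04 mol/cm^3

3.4496e-04 mol/cm^3


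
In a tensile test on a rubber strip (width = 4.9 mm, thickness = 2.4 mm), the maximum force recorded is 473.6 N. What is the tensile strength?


Area = width * thickness = 4.9 * 2.4 = 11.76 mm^2
TS = force / area = 473.6 / 11.76 = 40.27 MPa

40.27 MPa


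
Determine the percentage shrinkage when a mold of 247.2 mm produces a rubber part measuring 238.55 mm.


Shrinkage = (mold - part) / mold * 100
= (247.2 - 238.55) / 247.2 * 100
= 8.65 / 247.2 * 100
= 3.5%

3.5%


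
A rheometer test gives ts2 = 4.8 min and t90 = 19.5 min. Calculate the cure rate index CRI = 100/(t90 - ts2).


CRI = 100 / (t90 - ts2)
= 100 / (19.5 - 4.8)
= 100 / 14.7
= 6.8 min^-1

6.8 min^-1


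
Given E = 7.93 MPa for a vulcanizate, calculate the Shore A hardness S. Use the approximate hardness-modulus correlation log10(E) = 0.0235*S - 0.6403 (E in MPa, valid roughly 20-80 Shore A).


log10(E) = 0.0235*S - 0.6403  =>  S = (log10(E) + 0.6403) / 0.0235
log10(7.93) = 0.899273
S = (0.899273 + 0.6403) / 0.0235 = 1.539573 / 0.0235
S = 65.5

Shore A = 65.5


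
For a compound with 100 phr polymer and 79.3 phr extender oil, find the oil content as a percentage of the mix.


Oil % = oil / (100 + oil) * 100
= 79.3 / (100 + 79.3) * 100
= 79.3 / 179.3 * 100
= 44.23%

44.23%


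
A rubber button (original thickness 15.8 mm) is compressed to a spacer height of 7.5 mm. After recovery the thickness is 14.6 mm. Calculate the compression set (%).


CS = (t0 - recovered) / (t0 - ts) * 100
= (15.8 - 14.6) / (15.8 - 7.5) * 100
= 1.2 / 8.3 * 100
= 14.5%

14.5%


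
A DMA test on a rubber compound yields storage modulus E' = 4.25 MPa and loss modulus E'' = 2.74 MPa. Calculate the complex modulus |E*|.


|E*| = sqrt(E'^2 + E''^2)
= sqrt(4.25^2 + 2.74^2)
= sqrt(18.0625 + 7.5076)
= 5.057 MPa

5.057 MPa


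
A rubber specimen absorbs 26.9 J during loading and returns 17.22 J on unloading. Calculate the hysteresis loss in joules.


Hysteresis loss = loading - unloading
= 26.9 - 17.22
= 9.68 J

9.68 J


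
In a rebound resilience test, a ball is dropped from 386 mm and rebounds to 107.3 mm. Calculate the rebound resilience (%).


Resilience = h_rebound / h_drop * 100
= 107.3 / 386 * 100
= 27.8%

27.8%


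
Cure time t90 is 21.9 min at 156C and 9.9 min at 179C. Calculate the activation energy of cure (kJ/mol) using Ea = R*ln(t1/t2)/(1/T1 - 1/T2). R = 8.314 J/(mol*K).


T1 = 429.15 K, T2 = 452.15 K
1/T1 - 1/T2 = 1.1853e-04
ln(t1/t2) = ln(21.9/9.9) = 0.7940
Ea = 8.314 * 0.7940 / 1.1853e-04 = 55688.8202 J/mol
Ea = 55.69 kJ/mol

55.69 kJ/mol


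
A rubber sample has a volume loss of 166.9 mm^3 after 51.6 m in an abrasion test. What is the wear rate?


Rate = volume_loss / distance
= 166.9 / 51.6
= 3.234 mm^3/m

3.234 mm^3/m


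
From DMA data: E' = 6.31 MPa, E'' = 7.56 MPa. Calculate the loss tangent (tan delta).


tan delta = E'' / E'
= 7.56 / 6.31
= 1.1981

tan delta = 1.1981


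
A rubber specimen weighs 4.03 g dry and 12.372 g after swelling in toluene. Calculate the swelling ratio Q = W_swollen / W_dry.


Q = W_swollen / W_dry
Q = 12.372 / 4.03
Q = 3.07

Q = 3.07


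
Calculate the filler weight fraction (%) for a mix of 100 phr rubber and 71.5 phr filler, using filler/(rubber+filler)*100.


Filler % = filler / (rubber + filler) * 100
= 71.5 / (100 + 71.5) * 100
= 71.5 / 171.5 * 100
= 41.69%

41.69%


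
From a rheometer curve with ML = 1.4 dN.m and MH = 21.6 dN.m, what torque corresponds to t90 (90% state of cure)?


M90 = ML + 0.9 * (MH - ML)
M90 = 1.4 + 0.9 * (21.6 - 1.4)
M90 = 1.4 + 0.9 * 20.2
M90 = 19.58 dN.m

19.58 dN.m


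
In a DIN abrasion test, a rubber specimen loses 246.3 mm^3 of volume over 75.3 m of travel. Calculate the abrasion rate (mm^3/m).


Rate = volume_loss / distance
= 246.3 / 75.3
= 3.271 mm^3/m

3.271 mm^3/m


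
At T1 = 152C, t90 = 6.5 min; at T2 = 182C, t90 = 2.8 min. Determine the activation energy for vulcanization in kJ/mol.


T1 = 425.15 K, T2 = 455.15 K
1/T1 - 1/T2 = 1.5503e-04
ln(t1/t2) = ln(6.5/2.8) = 0.8422
Ea = 8.314 * 0.8422 / 1.5503e-04 = 45163.9422 J/mol
Ea = 45.16 kJ/mol

45.16 kJ/mol


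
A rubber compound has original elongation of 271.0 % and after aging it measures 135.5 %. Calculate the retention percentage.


Retention = aged / original * 100
= 135.5 / 271.0 * 100
= 50.0%

50.0%


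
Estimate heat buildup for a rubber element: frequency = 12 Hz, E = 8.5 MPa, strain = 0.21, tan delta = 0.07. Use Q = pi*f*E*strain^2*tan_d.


Q = pi * f * E * strain^2 * tan_d
= pi * 12 * 8.5 * 0.21^2 * 0.07
= pi * 12 * 8.5 * 0.0441 * 0.07
= 0.9892

Q = 0.9892


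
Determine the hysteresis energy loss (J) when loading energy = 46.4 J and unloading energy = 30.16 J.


Hysteresis loss = loading - unloading
= 46.4 - 30.16
= 16.24 J

16.24 J


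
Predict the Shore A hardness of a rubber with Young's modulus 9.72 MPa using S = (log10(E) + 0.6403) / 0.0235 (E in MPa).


log10(E) = 0.0235*S - 0.6403  =>  S = (log10(E) + 0.6403) / 0.0235
log10(9.72) = 0.987666
S = (0.987666 + 0.6403) / 0.0235 = 1.627966 / 0.0235
S = 69.3

Shore A = 69.3


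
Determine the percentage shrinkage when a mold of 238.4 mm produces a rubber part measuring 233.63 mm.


Shrinkage = (mold - part) / mold * 100
= (238.4 - 233.63) / 238.4 * 100
= 4.77 / 238.4 * 100
= 2.0%

2.0%


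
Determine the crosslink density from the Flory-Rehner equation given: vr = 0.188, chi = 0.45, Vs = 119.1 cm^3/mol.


ln(1 - vr) = ln(1 - 0.188) = -0.2083
Numerator = -((-0.2083) + 0.188 + 0.45 * 0.188^2) = 0.0044
Denominator = 119.1 * (0.188^(1/3) - 0.188/2) = 57.0329
nu = 0.0044 / 57.0329 = 7.6274e-05 mol/cm^3

7.6274e-05 mol/cm^3


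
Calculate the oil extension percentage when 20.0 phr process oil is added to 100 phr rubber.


Oil % = oil / (100 + oil) * 100
= 20.0 / (100 + 20.0) * 100
= 20.0 / 120.0 * 100
= 16.67%

16.67%


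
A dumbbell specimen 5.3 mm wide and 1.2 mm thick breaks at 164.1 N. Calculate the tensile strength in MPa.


Area = width * thickness = 5.3 * 1.2 = 6.36 mm^2
TS = force / area = 164.1 / 6.36 = 25.8 MPa

25.8 MPa


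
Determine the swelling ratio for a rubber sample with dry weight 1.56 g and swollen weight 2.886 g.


Q = W_swollen / W_dry
Q = 2.886 / 1.56
Q = 1.85

Q = 1.85


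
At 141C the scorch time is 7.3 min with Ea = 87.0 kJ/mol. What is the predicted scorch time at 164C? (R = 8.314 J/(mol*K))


Convert temperatures: T1 = 141 + 273.15 = 414.15 K, T2 = 164 + 273.15 = 437.15 K
ts2_new = 7.3 * exp(87000 / 8.314 * (1/437.15 - 1/414.15))
1/T2 - 1/T1 = -1.2704e-04
ts2_new = 1.93 min

1.93 min


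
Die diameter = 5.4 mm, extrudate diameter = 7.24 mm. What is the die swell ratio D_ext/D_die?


Die swell ratio = D_extrudate / D_die
= 7.24 / 5.4
= 1.341

Die swell = 1.341


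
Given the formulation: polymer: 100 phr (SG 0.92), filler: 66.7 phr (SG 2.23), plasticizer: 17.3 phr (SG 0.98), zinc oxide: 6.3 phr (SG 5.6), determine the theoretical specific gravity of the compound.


Sum of weights = 190.3
Volume contributions:
  polymer: 100/0.92 = 108.6957
  filler: 66.7/2.23 = 29.9103
  plasticizer: 17.3/0.98 = 17.6531
  zinc oxide: 6.3/5.6 = 1.1250
Sum of volumes = 157.3840
SG = 190.3 / 157.3840 = 1.209

SG = 1.209
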